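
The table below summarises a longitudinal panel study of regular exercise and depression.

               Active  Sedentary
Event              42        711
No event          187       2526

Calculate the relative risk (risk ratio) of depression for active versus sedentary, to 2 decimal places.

0.84

Reading the table with exposure as columns: a = 42 (Active, case), b = 187 (Active, non-case), c = 711 (Sedentary, case), d = 2526.
Risk in exposed = 42/229 = 0.18341; risk in unexposed = 711/3237 = 0.21965.
RR = 0.18341 / 0.21965 = 0.83500
The risk is 16% lower among the exposed than among the unexposed.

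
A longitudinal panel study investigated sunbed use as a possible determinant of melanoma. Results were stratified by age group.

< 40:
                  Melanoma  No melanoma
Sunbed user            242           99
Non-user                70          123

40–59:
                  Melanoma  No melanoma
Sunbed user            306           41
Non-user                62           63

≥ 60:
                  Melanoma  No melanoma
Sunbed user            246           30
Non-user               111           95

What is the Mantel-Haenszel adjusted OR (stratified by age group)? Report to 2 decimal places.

5.74

OR_MH = Σ(aᵢdᵢ/nᵢ) / Σ(bᵢcᵢ/nᵢ), where nᵢ is the stratum total.
Stratum 1 (< 40): n = 534; a·d/n = 242·123/534 = 55.7416; b·c/n = 99·70/534 = 12.9775
Stratum 2 (40–59): n = 472; a·d/n = 306·63/472 = 40.8432; b·c/n = 41·62/472 = 5.3856
Stratum 3 (≥ 60): n = 482; a·d/n = 246·95/482 = 48.4855; b·c/n = 30·111/482 = 6.9087
OR_MH = (55.7416 + 40.8432 + 48.4855) / (12.9775 + 5.3856 + 6.9087) = 145.0703 / 25.2718 = 5.74039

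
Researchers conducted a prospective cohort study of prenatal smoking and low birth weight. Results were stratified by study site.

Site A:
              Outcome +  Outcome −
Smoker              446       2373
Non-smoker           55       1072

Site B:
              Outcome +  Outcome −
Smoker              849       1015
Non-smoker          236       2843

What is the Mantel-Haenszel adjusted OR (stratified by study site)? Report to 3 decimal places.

OR_MH = Σ(aᵢdᵢ/nᵢ) / Σ(bᵢcᵢ/nᵢ), where nᵢ is the stratum total.
Stratum 1 (Site A): n = 3946; a·d/n = 446·1072/3946 = 121.1637; b·c/n = 2373·55/3946 = 33.0753
Stratum 2 (Site B): n = 4943; a·d/n = 849·2843/4943 = 488.3081; b·c/n = 1015·236/4943 = 48.4604
OR_MH = (121.1637 + 488.3081) / (33.0753 + 48.4604) = 609.4718 / 81.5357 = 7.47491

7.475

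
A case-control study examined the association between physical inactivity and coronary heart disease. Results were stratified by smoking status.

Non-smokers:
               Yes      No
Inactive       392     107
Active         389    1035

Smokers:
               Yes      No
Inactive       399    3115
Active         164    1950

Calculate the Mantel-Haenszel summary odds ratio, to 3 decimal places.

OR_MH = Σ(aᵢdᵢ/nᵢ) / Σ(bᵢcᵢ/nᵢ), where nᵢ is the stratum total.
Stratum 1 (Non-smokers): n = 1923; a·d/n = 392·1035/1923 = 210.9828; b·c/n = 107·389/1923 = 21.6448
Stratum 2 (Smokers): n = 5628; a·d/n = 399·1950/5628 = 138.2463; b·c/n = 3115·164/5628 = 90.7711
OR_MH = (210.9828 + 138.2463) / (21.6448 + 90.7711) = 349.2291 / 112.4160 = 3.10658

3.107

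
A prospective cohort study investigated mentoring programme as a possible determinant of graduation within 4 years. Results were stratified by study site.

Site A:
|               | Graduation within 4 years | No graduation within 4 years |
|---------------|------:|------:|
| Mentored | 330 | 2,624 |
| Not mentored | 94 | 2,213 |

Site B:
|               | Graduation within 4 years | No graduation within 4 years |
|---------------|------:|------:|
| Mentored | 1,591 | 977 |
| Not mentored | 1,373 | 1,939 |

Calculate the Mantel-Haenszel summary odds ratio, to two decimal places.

2.41

OR_MH = Σ(aᵢdᵢ/nᵢ) / Σ(bᵢcᵢ/nᵢ), where nᵢ is the stratum total.
Stratum 1 (Site A): n = 5261; a·d/n = 330·2213/5261 = 138.8120; b·c/n = 2624·94/5261 = 46.8839
Stratum 2 (Site B): n = 5880; a·d/n = 1591·1939/5880 = 524.6512; b·c/n = 977·1373/5880 = 228.1328
OR_MH = (138.8120 + 524.6512) / (46.8839 + 228.1328) = 663.4632 / 275.0167 = 2.41245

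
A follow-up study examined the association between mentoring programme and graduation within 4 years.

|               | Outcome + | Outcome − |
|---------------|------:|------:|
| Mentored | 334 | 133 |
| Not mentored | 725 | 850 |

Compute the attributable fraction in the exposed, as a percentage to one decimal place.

Cells: a = 334, b = 133, c = 725, d = 850.
Risk in exposed = 334/467 = 0.71520; risk in unexposed = 725/1575 = 0.46032.
RR = 0.71520/0.46032 = 1.55372
AR% = (RR − 1)/RR × 100 = (1.55372 − 1)/1.55372 × 100 = 35.6382%

35.6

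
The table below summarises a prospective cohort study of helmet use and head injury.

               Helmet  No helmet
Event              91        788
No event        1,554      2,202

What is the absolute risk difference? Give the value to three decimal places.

Reading the table with exposure as columns: a = 91 (Helmet, case), b = 1554 (Helmet, non-case), c = 788 (No helmet, case), d = 2202.
Risk in exposed = 91/1645 = 0.055319; risk in unexposed = 788/2990 = 0.263545.
Risk difference = 0.055319 − 0.263545 = -0.208226

-0.208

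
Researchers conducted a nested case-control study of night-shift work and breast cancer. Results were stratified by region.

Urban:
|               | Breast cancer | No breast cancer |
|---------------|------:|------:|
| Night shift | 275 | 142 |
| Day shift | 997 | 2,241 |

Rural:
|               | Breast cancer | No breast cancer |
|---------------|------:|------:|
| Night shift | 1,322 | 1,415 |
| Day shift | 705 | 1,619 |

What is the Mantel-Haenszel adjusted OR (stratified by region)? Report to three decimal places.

OR_MH = Σ(aᵢdᵢ/nᵢ) / Σ(bᵢcᵢ/nᵢ), where nᵢ is the stratum total.
Stratum 1 (Urban): n = 3655; a·d/n = 275·2241/3655 = 168.6115; b·c/n = 142·997/3655 = 38.7343
Stratum 2 (Rural): n = 5061; a·d/n = 1322·1619/5061 = 422.9042; b·c/n = 1415·705/5061 = 197.1103
OR_MH = (168.6115 + 422.9042) / (38.7343 + 197.1103) = 591.5157 / 235.8446 = 2.50807

2.508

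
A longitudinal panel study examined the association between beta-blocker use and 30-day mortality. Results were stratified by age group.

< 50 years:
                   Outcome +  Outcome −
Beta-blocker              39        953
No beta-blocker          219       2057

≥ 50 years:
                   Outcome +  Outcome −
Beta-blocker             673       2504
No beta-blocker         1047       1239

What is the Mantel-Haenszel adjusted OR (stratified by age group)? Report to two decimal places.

0.33

OR_MH = Σ(aᵢdᵢ/nᵢ) / Σ(bᵢcᵢ/nᵢ), where nᵢ is the stratum total.
Stratum 1 (< 50 years): n = 3268; a·d/n = 39·2057/3268 = 24.5480; b·c/n = 953·219/3268 = 63.8638
Stratum 2 (≥ 50 years): n = 5463; a·d/n = 673·1239/5463 = 152.6354; b·c/n = 2504·1047/5463 = 479.8990
OR_MH = (24.5480 + 152.6354) / (63.8638 + 479.8990) = 177.1834 / 543.7628 = 0.32585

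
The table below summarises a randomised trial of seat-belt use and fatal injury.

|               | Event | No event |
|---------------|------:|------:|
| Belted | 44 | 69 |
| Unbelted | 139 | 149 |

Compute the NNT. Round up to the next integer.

Risk in treated group = 44/113 = 0.38938; risk in control = 139/288 = 0.48264.
Absolute risk reduction = 0.48264 − 0.38938 = 0.09326
NNT = 1 / ARR = 1 / 0.09326 = 10.723 → round up → 11

11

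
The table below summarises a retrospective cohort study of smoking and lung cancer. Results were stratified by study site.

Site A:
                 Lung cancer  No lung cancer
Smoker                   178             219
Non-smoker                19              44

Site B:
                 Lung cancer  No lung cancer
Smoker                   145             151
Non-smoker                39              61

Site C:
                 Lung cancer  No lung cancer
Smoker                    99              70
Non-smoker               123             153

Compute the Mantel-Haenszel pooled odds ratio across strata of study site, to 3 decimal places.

1.697

OR_MH = Σ(aᵢdᵢ/nᵢ) / Σ(bᵢcᵢ/nᵢ), where nᵢ is the stratum total.
Stratum 1 (Site A): n = 460; a·d/n = 178·44/460 = 17.0261; b·c/n = 219·19/460 = 9.0457
Stratum 2 (Site B): n = 396; a·d/n = 145·61/396 = 22.3359; b·c/n = 151·39/396 = 14.8712
Stratum 3 (Site C): n = 445; a·d/n = 99·153/445 = 34.0382; b·c/n = 70·123/445 = 19.3483
OR_MH = (17.0261 + 22.3359 + 34.0382) / (9.0457 + 14.8712 + 19.3483) = 73.4001 / 43.2652 = 1.69652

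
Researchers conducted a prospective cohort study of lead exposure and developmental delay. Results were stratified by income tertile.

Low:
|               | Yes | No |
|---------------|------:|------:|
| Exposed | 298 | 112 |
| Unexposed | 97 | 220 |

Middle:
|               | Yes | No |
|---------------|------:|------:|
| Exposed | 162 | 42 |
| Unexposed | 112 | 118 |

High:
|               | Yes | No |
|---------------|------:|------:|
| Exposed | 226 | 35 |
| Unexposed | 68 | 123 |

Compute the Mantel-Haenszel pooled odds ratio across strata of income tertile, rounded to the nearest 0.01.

6.30

OR_MH = Σ(aᵢdᵢ/nᵢ) / Σ(bᵢcᵢ/nᵢ), where nᵢ is the stratum total.
Stratum 1 (Low): n = 727; a·d/n = 298·220/727 = 90.1788; b·c/n = 112·97/727 = 14.9436
Stratum 2 (Middle): n = 434; a·d/n = 162·118/434 = 44.0461; b·c/n = 42·112/434 = 10.8387
Stratum 3 (High): n = 452; a·d/n = 226·123/452 = 61.5000; b·c/n = 35·68/452 = 5.2655
OR_MH = (90.1788 + 44.0461 + 61.5000) / (14.9436 + 10.8387 + 5.2655) = 195.7249 / 31.0478 = 6.30399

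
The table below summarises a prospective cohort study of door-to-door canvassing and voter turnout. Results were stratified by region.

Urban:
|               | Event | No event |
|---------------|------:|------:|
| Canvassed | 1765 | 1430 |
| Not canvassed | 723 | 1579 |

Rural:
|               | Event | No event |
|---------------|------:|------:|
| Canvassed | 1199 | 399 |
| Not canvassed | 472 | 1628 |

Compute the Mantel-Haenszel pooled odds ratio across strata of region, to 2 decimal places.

OR_MH = Σ(aᵢdᵢ/nᵢ) / Σ(bᵢcᵢ/nᵢ), where nᵢ is the stratum total.
Stratum 1 (Urban): n = 5497; a·d/n = 1765·1579/5497 = 506.9920; b·c/n = 1430·723/5497 = 188.0826
Stratum 2 (Rural): n = 3698; a·d/n = 1199·1628/3698 = 527.8453; b·c/n = 399·472/3698 = 50.9270
OR_MH = (506.9920 + 527.8453) / (188.0826 + 50.9270) = 1034.8373 / 239.0096 = 4.32969

4.33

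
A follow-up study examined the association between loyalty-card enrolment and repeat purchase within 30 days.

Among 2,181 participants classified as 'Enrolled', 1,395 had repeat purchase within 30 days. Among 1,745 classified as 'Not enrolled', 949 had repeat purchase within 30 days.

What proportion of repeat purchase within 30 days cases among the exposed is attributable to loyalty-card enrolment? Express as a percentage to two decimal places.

14.97

From the description: a = 1395, b = 786, c = 949, d = 796.
Risk in exposed = 1395/2181 = 0.63961; risk in unexposed = 949/1745 = 0.54384.
RR = 0.63961/0.54384 = 1.17611
AR% = (RR − 1)/RR × 100 = (1.17611 − 1)/1.17611 × 100 = 14.9739%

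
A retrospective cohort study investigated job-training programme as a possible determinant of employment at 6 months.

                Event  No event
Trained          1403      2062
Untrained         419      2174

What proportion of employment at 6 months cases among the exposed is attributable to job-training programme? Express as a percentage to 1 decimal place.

60.1

Cells: a = 1403, b = 2062, c = 419, d = 2174.
Risk in exposed = 1403/3465 = 0.40491; risk in unexposed = 419/2593 = 0.16159.
RR = 0.40491/0.16159 = 2.50578
AR% = (RR − 1)/RR × 100 = (2.50578 − 1)/2.50578 × 100 = 60.0923%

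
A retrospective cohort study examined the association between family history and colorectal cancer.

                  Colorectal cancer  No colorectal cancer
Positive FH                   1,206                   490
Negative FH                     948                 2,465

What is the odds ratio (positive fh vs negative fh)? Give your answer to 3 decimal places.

Cells: a = 1206, b = 490, c = 948, d = 2465.
OR = (a·d)/(b·c) = (1206 × 2465) / (490 × 948) = 2972790 / 464520 = 6.39970
The odds of colorectal cancer are about 6.40 times as high in the positive fh group.

6.400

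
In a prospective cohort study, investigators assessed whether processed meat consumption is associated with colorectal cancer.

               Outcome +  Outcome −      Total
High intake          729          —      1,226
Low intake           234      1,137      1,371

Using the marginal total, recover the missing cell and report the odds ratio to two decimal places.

The missing cell is in the exposed row: 1226 − 729 = 497.
So a = 729, b = 497, c = 234, d = 1137.
OR = (a·d)/(b·c) = (729 × 1137) / (497 × 234) = 828873 / 116298 = 7.12715

7.13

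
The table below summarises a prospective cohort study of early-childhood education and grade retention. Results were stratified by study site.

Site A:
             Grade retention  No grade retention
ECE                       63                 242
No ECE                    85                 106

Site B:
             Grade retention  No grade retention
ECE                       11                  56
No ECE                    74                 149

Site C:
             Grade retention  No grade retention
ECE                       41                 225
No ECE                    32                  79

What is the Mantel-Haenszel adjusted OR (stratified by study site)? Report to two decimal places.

OR_MH = Σ(aᵢdᵢ/nᵢ) / Σ(bᵢcᵢ/nᵢ), where nᵢ is the stratum total.
Stratum 1 (Site A): n = 496; a·d/n = 63·106/496 = 13.4637; b·c/n = 242·85/496 = 41.4718
Stratum 2 (Site B): n = 290; a·d/n = 11·149/290 = 5.6517; b·c/n = 56·74/290 = 14.2897
Stratum 3 (Site C): n = 377; a·d/n = 41·79/377 = 8.5915; b·c/n = 225·32/377 = 19.0981
OR_MH = (13.4637 + 5.6517 + 8.5915) / (41.4718 + 14.2897 + 19.0981) = 27.7069 / 74.8596 = 0.37012

0.37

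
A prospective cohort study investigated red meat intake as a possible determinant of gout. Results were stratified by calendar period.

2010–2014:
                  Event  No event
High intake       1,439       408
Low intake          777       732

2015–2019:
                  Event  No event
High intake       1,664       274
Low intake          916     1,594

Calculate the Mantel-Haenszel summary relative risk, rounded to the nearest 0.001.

1.918

RR_MH = Σ(aᵢ·n₀ᵢ/nᵢ) / Σ(cᵢ·n₁ᵢ/nᵢ), with n₁ᵢ = aᵢ+bᵢ (exposed), n₀ᵢ = cᵢ+dᵢ (unexposed), nᵢ = n₁ᵢ+n₀ᵢ.
Stratum 1 (2010–2014): n₁ = 1847, n₀ = 1509, n = 3356; a·n₀/n = 1439·1509/3356 = 647.0355; c·n₁/n = 777·1847/3356 = 427.6278
Stratum 2 (2015–2019): n₁ = 1938, n₀ = 2510, n = 4448; a·n₀/n = 1664·2510/4448 = 938.9928; c·n₁/n = 916·1938/4448 = 399.1025
RR_MH = (647.0355 + 938.9928) / (427.6278 + 399.1025) = 1586.0283 / 826.7303 = 1.91843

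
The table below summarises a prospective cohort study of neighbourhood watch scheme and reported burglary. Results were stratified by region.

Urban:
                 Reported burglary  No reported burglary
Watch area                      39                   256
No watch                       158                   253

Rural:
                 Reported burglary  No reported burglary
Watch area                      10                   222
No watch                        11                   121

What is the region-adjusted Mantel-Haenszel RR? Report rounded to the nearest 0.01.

0.36

RR_MH = Σ(aᵢ·n₀ᵢ/nᵢ) / Σ(cᵢ·n₁ᵢ/nᵢ), with n₁ᵢ = aᵢ+bᵢ (exposed), n₀ᵢ = cᵢ+dᵢ (unexposed), nᵢ = n₁ᵢ+n₀ᵢ.
Stratum 1 (Urban): n₁ = 295, n₀ = 411, n = 706; a·n₀/n = 39·411/706 = 22.7040; c·n₁/n = 158·295/706 = 66.0198
Stratum 2 (Rural): n₁ = 232, n₀ = 132, n = 364; a·n₀/n = 10·132/364 = 3.6264; c·n₁/n = 11·232/364 = 7.0110
RR_MH = (22.7040 + 3.6264) / (66.0198 + 7.0110) = 26.3303 / 73.0308 = 0.36054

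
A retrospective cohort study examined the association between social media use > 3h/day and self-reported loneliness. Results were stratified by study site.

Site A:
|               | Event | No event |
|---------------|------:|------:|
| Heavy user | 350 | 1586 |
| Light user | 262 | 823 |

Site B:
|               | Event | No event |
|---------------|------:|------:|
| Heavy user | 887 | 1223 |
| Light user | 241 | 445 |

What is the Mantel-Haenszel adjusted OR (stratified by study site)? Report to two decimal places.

0.97

OR_MH = Σ(aᵢdᵢ/nᵢ) / Σ(bᵢcᵢ/nᵢ), where nᵢ is the stratum total.
Stratum 1 (Site A): n = 3021; a·d/n = 350·823/3021 = 95.3492; b·c/n = 1586·262/3021 = 137.5478
Stratum 2 (Site B): n = 2796; a·d/n = 887·445/2796 = 141.1713; b·c/n = 1223·241/2796 = 105.4160
OR_MH = (95.3492 + 141.1713) / (137.5478 + 105.4160) = 236.5205 / 242.9638 = 0.97348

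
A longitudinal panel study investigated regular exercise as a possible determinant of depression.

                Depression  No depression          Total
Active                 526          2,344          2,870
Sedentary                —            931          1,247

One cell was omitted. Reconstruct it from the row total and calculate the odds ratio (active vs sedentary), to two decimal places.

0.66

The missing cell is in the unexposed row: 1247 − 931 = 316.
So a = 526, b = 2344, c = 316, d = 931.
OR = (a·d)/(b·c) = (526 × 931) / (2344 × 316) = 489706 / 740704 = 0.66114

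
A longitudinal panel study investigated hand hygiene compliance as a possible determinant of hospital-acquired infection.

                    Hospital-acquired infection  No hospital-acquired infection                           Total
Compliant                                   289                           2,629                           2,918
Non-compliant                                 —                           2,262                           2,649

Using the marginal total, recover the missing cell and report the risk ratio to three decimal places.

The missing cell is in the unexposed row: 2649 − 2262 = 387.
So a = 289, b = 2629, c = 387, d = 2262.
RR = [a/(a+b)] / [c/(c+d)] = (289/2918) / (387/2649) = 0.09904/0.14609 = 0.67793

0.678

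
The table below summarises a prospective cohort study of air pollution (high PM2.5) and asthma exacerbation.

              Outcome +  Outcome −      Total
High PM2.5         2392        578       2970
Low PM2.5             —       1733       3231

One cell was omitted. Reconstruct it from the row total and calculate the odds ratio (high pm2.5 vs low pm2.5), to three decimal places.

The missing cell is in the unexposed row: 3231 − 1733 = 1498.
So a = 2392, b = 578, c = 1498, d = 1733.
OR = (a·d)/(b·c) = (2392 × 1733) / (578 × 1498) = 4145336 / 865844 = 4.78762

4.788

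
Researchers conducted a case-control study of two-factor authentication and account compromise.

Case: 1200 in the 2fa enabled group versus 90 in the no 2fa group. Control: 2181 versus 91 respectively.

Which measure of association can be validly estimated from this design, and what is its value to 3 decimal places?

From the description: a = 1200, b = 2181, c = 90, d = 91.
This is a case-control study: participants were sampled on outcome status, so risks in the source population cannot be estimated directly — relative risk is not valid here. The odds ratio is the appropriate measure.
OR = (a·d)/(b·c) = (1200 × 91) / (2181 × 90) = 109200 / 196290 = 0.55632

0.556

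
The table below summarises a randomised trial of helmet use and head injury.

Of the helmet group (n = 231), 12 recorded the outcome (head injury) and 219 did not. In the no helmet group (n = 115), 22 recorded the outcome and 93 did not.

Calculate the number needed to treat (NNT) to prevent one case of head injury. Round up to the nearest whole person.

8

Risk in treated group = 12/231 = 0.05195; risk in control = 22/115 = 0.19130.
Absolute risk reduction = 0.19130 − 0.05195 = 0.13936
NNT = 1 / ARR = 1 / 0.13936 = 7.176 → round up → 8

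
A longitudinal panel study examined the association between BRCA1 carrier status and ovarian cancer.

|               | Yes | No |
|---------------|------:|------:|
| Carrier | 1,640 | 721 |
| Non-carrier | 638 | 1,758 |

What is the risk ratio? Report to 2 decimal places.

Cells: a = 1640, b = 721, c = 638, d = 1758.
Risk in exposed = 1640/2361 = 0.69462; risk in unexposed = 638/2396 = 0.26628.
RR = 0.69462 / 0.26628 = 2.60864
The risk among the exposed is 2.61 times that among the unexposed.

2.61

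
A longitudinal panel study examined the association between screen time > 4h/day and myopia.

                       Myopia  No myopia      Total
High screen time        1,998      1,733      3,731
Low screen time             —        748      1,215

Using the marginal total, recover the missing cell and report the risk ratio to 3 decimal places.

The missing cell is in the unexposed row: 1215 − 748 = 467.
So a = 1998, b = 1733, c = 467, d = 748.
RR = [a/(a+b)] / [c/(c+d)] = (1998/3731) / (467/1215) = 0.53551/0.38436 = 1.39325

1.393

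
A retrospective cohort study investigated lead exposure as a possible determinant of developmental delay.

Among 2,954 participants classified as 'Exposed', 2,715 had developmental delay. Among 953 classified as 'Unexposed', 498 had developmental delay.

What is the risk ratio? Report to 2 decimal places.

1.76

From the description: a = 2715, b = 239, c = 498, d = 455.
Risk in exposed = 2715/2954 = 0.91909; risk in unexposed = 498/953 = 0.52256.
RR = 0.91909 / 0.52256 = 1.75883
The risk among the exposed is 1.76 times that among the unexposed.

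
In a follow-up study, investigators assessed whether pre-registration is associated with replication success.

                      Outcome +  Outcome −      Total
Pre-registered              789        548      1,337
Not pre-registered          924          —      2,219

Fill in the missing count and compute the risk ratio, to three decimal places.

The missing cell is in the unexposed row: 2219 − 924 = 1295.
So a = 789, b = 548, c = 924, d = 1295.
RR = [a/(a+b)] / [c/(c+d)] = (789/1337) / (924/2219) = 0.59013/0.41640 = 1.41720

1.417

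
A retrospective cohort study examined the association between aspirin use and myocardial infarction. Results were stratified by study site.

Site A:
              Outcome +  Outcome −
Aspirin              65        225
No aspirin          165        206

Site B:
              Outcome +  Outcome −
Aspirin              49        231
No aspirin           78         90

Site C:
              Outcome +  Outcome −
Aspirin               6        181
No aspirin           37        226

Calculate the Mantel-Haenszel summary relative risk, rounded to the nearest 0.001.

RR_MH = Σ(aᵢ·n₀ᵢ/nᵢ) / Σ(cᵢ·n₁ᵢ/nᵢ), with n₁ᵢ = aᵢ+bᵢ (exposed), n₀ᵢ = cᵢ+dᵢ (unexposed), nᵢ = n₁ᵢ+n₀ᵢ.
Stratum 1 (Site A): n₁ = 290, n₀ = 371, n = 661; a·n₀/n = 65·371/661 = 36.4826; c·n₁/n = 165·290/661 = 72.3903
Stratum 2 (Site B): n₁ = 280, n₀ = 168, n = 448; a·n₀/n = 49·168/448 = 18.3750; c·n₁/n = 78·280/448 = 48.7500
Stratum 3 (Site C): n₁ = 187, n₀ = 263, n = 450; a·n₀/n = 6·263/450 = 3.5067; c·n₁/n = 37·187/450 = 15.3756
RR_MH = (36.4826 + 18.3750 + 3.5067) / (72.3903 + 48.7500 + 15.3756) = 58.3643 / 136.5159 = 0.42753

0.428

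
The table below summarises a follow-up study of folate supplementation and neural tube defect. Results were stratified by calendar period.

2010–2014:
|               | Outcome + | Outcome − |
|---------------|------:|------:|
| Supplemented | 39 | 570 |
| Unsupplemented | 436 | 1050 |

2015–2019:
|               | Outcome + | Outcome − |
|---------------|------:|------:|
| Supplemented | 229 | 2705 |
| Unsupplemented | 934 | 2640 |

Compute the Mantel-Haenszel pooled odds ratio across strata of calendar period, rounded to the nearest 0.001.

0.222

OR_MH = Σ(aᵢdᵢ/nᵢ) / Σ(bᵢcᵢ/nᵢ), where nᵢ is the stratum total.
Stratum 1 (2010–2014): n = 2095; a·d/n = 39·1050/2095 = 19.5465; b·c/n = 570·436/2095 = 118.6253
Stratum 2 (2015–2019): n = 6508; a·d/n = 229·2640/6508 = 92.8949; b·c/n = 2705·934/6508 = 388.2099
OR_MH = (19.5465 + 92.8949) / (118.6253 + 388.2099) = 112.4414 / 506.8352 = 0.22185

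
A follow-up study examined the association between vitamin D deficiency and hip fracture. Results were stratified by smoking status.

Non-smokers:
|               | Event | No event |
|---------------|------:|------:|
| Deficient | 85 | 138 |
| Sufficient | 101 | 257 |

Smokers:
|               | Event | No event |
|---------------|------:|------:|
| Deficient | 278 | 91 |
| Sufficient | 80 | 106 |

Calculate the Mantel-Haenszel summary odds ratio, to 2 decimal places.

OR_MH = Σ(aᵢdᵢ/nᵢ) / Σ(bᵢcᵢ/nᵢ), where nᵢ is the stratum total.
Stratum 1 (Non-smokers): n = 581; a·d/n = 85·257/581 = 37.5990; b·c/n = 138·101/581 = 23.9897
Stratum 2 (Smokers): n = 555; a·d/n = 278·106/555 = 53.0955; b·c/n = 91·80/555 = 13.1171
OR_MH = (37.5990 + 53.0955) / (23.9897 + 13.1171) = 90.6945 / 37.1068 = 2.44415

2.44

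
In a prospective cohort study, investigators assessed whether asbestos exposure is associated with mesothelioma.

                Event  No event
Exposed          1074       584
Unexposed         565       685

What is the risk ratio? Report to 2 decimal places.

1.43

Cells: a = 1074, b = 584, c = 565, d = 685.
Risk in exposed = 1074/1658 = 0.64777; risk in unexposed = 565/1250 = 0.45200.
RR = 0.64777 / 0.45200 = 1.43312
The risk among the exposed is 1.43 times that among the unexposed.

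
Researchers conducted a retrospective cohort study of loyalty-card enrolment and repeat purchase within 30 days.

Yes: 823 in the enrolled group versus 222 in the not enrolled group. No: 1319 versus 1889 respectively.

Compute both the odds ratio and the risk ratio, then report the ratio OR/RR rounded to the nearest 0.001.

From the description: a = 823, b = 1319, c = 222, d = 1889.
OR = (823·1889)/(1319·222) = 1554647/292818 = 5.30926
Risk in exposed = 823/2142 = 0.38422; risk in unexposed = 222/2111 = 0.10516; RR = 3.65355
OR/RR = 5.30926 / 3.65355 = 1.45318
The outcome is not rare, so the OR lies further from 1 than the RR.

1.453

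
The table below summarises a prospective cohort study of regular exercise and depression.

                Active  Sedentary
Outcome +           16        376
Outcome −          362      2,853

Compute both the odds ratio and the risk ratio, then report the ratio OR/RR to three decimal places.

0.923

Reading the table with exposure as columns: a = 16 (Active, case), b = 362 (Active, non-case), c = 376 (Sedentary, case), d = 2853.
OR = (16·2853)/(362·376) = 45648/136112 = 0.33537
Risk in exposed = 16/378 = 0.04233; risk in unexposed = 376/3229 = 0.11644; RR = 0.36350
OR/RR = 0.33537 / 0.36350 = 0.92261
The outcome is not rare, so the OR lies further from 1 than the RR.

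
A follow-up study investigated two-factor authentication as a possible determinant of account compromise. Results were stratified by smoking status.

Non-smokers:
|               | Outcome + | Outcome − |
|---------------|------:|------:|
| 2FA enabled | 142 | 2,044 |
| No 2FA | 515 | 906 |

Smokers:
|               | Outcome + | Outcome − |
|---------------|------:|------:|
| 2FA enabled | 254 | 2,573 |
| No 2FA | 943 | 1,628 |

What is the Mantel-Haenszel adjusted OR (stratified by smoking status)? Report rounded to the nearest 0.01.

OR_MH = Σ(aᵢdᵢ/nᵢ) / Σ(bᵢcᵢ/nᵢ), where nᵢ is the stratum total.
Stratum 1 (Non-smokers): n = 3607; a·d/n = 142·906/3607 = 35.6673; b·c/n = 2044·515/3607 = 291.8381
Stratum 2 (Smokers): n = 5398; a·d/n = 254·1628/5398 = 76.6047; b·c/n = 2573·943/5398 = 449.4885
OR_MH = (35.6673 + 76.6047) / (291.8381 + 449.4885) = 112.2720 / 741.3266 = 0.15145

0.15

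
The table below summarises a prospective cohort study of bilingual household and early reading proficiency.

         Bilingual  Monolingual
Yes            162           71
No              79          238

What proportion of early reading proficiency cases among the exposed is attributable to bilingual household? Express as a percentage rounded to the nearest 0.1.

Reading the table with exposure as columns: a = 162 (Bilingual, case), b = 79 (Bilingual, non-case), c = 71 (Monolingual, case), d = 238.
Risk in exposed = 162/241 = 0.67220; risk in unexposed = 71/309 = 0.22977.
RR = 0.67220/0.22977 = 2.92549
AR% = (RR − 1)/RR × 100 = (2.92549 − 1)/2.92549 × 100 = 65.8177%

65.8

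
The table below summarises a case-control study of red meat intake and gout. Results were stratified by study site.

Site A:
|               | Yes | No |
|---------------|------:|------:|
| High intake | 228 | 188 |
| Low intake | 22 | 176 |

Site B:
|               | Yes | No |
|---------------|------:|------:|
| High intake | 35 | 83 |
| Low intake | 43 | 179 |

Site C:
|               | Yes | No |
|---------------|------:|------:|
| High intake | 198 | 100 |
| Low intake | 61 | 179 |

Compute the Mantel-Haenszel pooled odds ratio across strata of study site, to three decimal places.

5.238

OR_MH = Σ(aᵢdᵢ/nᵢ) / Σ(bᵢcᵢ/nᵢ), where nᵢ is the stratum total.
Stratum 1 (Site A): n = 614; a·d/n = 228·176/614 = 65.3550; b·c/n = 188·22/614 = 6.7362
Stratum 2 (Site B): n = 340; a·d/n = 35·179/340 = 18.4265; b·c/n = 83·43/340 = 10.4971
Stratum 3 (Site C): n = 538; a·d/n = 198·179/538 = 65.8773; b·c/n = 100·61/538 = 11.3383
OR_MH = (65.3550 + 18.4265 + 65.8773) / (6.7362 + 10.4971 + 11.3383) = 149.6588 / 28.5715 = 5.23805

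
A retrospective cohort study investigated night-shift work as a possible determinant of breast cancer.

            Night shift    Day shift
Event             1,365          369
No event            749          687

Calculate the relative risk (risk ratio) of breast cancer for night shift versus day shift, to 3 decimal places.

1.848

Reading the table with exposure as columns: a = 1365 (Night shift, case), b = 749 (Night shift, non-case), c = 369 (Day shift, case), d = 687.
Risk in exposed = 1365/2114 = 0.64570; risk in unexposed = 369/1056 = 0.34943.
RR = 0.64570 / 0.34943 = 1.84784
The risk among the exposed is 1.85 times that among the unexposed.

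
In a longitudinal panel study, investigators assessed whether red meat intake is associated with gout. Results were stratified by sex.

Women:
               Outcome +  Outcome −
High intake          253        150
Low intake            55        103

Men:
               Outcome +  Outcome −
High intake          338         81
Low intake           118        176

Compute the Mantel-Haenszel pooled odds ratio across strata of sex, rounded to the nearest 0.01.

4.62

OR_MH = Σ(aᵢdᵢ/nᵢ) / Σ(bᵢcᵢ/nᵢ), where nᵢ is the stratum total.
Stratum 1 (Women): n = 561; a·d/n = 253·103/561 = 46.4510; b·c/n = 150·55/561 = 14.7059
Stratum 2 (Men): n = 713; a·d/n = 338·176/713 = 83.4334; b·c/n = 81·118/713 = 13.4053
OR_MH = (46.4510 + 83.4334) / (14.7059 + 13.4053) = 129.8844 / 28.1112 = 4.62038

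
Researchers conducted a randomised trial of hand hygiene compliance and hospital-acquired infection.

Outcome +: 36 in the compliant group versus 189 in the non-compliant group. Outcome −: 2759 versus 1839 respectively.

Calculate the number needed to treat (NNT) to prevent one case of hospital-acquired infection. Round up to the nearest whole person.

13

Risk in treated group = 36/2795 = 0.01288; risk in control = 189/2028 = 0.09320.
Absolute risk reduction = 0.09320 − 0.01288 = 0.08032
NNT = 1 / ARR = 1 / 0.08032 = 12.451 → round up → 13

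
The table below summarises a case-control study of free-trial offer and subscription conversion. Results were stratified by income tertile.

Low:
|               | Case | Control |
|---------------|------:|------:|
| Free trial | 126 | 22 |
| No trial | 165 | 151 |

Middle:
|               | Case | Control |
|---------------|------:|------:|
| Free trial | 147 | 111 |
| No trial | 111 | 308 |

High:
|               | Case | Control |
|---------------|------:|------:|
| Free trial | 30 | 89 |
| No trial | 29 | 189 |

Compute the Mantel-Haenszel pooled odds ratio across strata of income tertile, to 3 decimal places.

3.703

OR_MH = Σ(aᵢdᵢ/nᵢ) / Σ(bᵢcᵢ/nᵢ), where nᵢ is the stratum total.
Stratum 1 (Low): n = 464; a·d/n = 126·151/464 = 41.0043; b·c/n = 22·165/464 = 7.8233
Stratum 2 (Middle): n = 677; a·d/n = 147·308/677 = 66.8774; b·c/n = 111·111/677 = 18.1994
Stratum 3 (High): n = 337; a·d/n = 30·189/337 = 16.8249; b·c/n = 89·29/337 = 7.6588
OR_MH = (41.0043 + 66.8774 + 16.8249) / (7.8233 + 18.1994 + 7.6588) = 124.7066 / 33.6814 = 3.70253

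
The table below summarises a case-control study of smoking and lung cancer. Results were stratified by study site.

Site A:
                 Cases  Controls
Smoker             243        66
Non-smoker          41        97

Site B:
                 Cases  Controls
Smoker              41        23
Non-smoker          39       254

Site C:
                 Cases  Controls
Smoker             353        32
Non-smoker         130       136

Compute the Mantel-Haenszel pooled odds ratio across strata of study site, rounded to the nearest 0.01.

OR_MH = Σ(aᵢdᵢ/nᵢ) / Σ(bᵢcᵢ/nᵢ), where nᵢ is the stratum total.
Stratum 1 (Site A): n = 447; a·d/n = 243·97/447 = 52.7315; b·c/n = 66·41/447 = 6.0537
Stratum 2 (Site B): n = 357; a·d/n = 41·254/357 = 29.1709; b·c/n = 23·39/357 = 2.5126
Stratum 3 (Site C): n = 651; a·d/n = 353·136/651 = 73.7450; b·c/n = 32·130/651 = 6.3902
OR_MH = (52.7315 + 29.1709 + 73.7450) / (6.0537 + 2.5126 + 6.3902) = 155.6474 / 14.9565 = 10.40670

10.41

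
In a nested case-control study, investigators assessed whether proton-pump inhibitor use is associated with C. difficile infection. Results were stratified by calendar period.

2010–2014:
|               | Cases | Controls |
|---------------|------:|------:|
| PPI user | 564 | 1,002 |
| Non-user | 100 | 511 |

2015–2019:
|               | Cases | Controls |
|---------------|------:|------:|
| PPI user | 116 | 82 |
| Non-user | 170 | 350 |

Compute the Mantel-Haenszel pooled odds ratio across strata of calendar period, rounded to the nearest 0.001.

OR_MH = Σ(aᵢdᵢ/nᵢ) / Σ(bᵢcᵢ/nᵢ), where nᵢ is the stratum total.
Stratum 1 (2010–2014): n = 2177; a·d/n = 564·511/2177 = 132.3859; b·c/n = 1002·100/2177 = 46.0266
Stratum 2 (2015–2019): n = 718; a·d/n = 116·350/718 = 56.5460; b·c/n = 82·170/718 = 19.4150
OR_MH = (132.3859 + 56.5460) / (46.0266 + 19.4150) = 188.9318 / 65.4417 = 2.88703

2.887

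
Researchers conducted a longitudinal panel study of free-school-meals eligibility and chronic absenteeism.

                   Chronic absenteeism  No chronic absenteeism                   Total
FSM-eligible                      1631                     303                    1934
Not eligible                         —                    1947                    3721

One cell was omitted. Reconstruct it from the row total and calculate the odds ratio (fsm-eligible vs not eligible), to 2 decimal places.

The missing cell is in the unexposed row: 3721 − 1947 = 1774.
So a = 1631, b = 303, c = 1774, d = 1947.
OR = (a·d)/(b·c) = (1631 × 1947) / (303 × 1774) = 3175557 / 537522 = 5.90777

5.91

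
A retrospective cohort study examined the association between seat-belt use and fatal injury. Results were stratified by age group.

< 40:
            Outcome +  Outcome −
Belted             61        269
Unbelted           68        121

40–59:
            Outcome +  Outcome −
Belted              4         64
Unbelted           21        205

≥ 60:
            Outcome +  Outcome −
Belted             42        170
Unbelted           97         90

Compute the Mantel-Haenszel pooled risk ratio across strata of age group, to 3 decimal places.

0.451

RR_MH = Σ(aᵢ·n₀ᵢ/nᵢ) / Σ(cᵢ·n₁ᵢ/nᵢ), with n₁ᵢ = aᵢ+bᵢ (exposed), n₀ᵢ = cᵢ+dᵢ (unexposed), nᵢ = n₁ᵢ+n₀ᵢ.
Stratum 1 (< 40): n₁ = 330, n₀ = 189, n = 519; a·n₀/n = 61·189/519 = 22.2139; c·n₁/n = 68·330/519 = 43.2370
Stratum 2 (40–59): n₁ = 68, n₀ = 226, n = 294; a·n₀/n = 4·226/294 = 3.0748; c·n₁/n = 21·68/294 = 4.8571
Stratum 3 (≥ 60): n₁ = 212, n₀ = 187, n = 399; a·n₀/n = 42·187/399 = 19.6842; c·n₁/n = 97·212/399 = 51.5388
RR_MH = (22.2139 + 3.0748 + 19.6842) / (43.2370 + 4.8571 + 51.5388) = 44.9729 / 99.6330 = 0.45139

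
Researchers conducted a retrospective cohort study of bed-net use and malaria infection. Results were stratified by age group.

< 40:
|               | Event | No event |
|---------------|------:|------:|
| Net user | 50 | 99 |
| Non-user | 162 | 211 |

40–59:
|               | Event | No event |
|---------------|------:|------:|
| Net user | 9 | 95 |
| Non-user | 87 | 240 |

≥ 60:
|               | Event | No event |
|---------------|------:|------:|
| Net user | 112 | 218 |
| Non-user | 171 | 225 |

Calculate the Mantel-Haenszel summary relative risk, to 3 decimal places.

0.715

RR_MH = Σ(aᵢ·n₀ᵢ/nᵢ) / Σ(cᵢ·n₁ᵢ/nᵢ), with n₁ᵢ = aᵢ+bᵢ (exposed), n₀ᵢ = cᵢ+dᵢ (unexposed), nᵢ = n₁ᵢ+n₀ᵢ.
Stratum 1 (< 40): n₁ = 149, n₀ = 373, n = 522; a·n₀/n = 50·373/522 = 35.7280; c·n₁/n = 162·149/522 = 46.2414
Stratum 2 (40–59): n₁ = 104, n₀ = 327, n = 431; a·n₀/n = 9·327/431 = 6.8283; c·n₁/n = 87·104/431 = 20.9930
Stratum 3 (≥ 60): n₁ = 330, n₀ = 396, n = 726; a·n₀/n = 112·396/726 = 61.0909; c·n₁/n = 171·330/726 = 77.7273
RR_MH = (35.7280 + 6.8283 + 61.0909) / (46.2414 + 20.9930 + 77.7273) = 103.6472 / 144.9617 = 0.71500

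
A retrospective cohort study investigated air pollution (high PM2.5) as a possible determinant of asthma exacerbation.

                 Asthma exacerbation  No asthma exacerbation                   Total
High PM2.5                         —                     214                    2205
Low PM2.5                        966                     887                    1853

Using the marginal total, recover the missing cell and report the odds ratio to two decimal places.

8.54

The missing cell is in the exposed row: 2205 − 214 = 1991.
So a = 1991, b = 214, c = 966, d = 887.
OR = (a·d)/(b·c) = (1991 × 887) / (214 × 966) = 1766017 / 206724 = 8.54287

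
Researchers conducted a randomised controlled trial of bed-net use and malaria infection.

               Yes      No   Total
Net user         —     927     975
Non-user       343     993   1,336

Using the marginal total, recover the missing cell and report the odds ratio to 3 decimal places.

0.150

The missing cell is in the exposed row: 975 − 927 = 48.
So a = 48, b = 927, c = 343, d = 993.
OR = (a·d)/(b·c) = (48 × 993) / (927 × 343) = 47664 / 317961 = 0.14991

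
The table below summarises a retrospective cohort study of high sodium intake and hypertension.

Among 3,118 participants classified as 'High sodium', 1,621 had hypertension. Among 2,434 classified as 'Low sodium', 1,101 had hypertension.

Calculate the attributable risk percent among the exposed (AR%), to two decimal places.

From the description: a = 1621, b = 1497, c = 1101, d = 1333.
Risk in exposed = 1621/3118 = 0.51988; risk in unexposed = 1101/2434 = 0.45234.
RR = 0.51988/0.45234 = 1.14932
AR% = (RR − 1)/RR × 100 = (1.14932 − 1)/1.14932 × 100 = 12.9919%

12.99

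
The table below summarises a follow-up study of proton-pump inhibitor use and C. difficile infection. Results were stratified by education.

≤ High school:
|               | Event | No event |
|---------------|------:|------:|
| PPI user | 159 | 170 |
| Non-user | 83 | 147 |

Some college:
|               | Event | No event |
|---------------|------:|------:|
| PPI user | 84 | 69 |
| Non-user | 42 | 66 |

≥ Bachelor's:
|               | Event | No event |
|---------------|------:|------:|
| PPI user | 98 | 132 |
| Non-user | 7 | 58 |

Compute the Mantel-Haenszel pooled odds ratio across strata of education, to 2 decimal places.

OR_MH = Σ(aᵢdᵢ/nᵢ) / Σ(bᵢcᵢ/nᵢ), where nᵢ is the stratum total.
Stratum 1 (≤ High school): n = 559; a·d/n = 159·147/559 = 41.8122; b·c/n = 170·83/559 = 25.2415
Stratum 2 (Some college): n = 261; a·d/n = 84·66/261 = 21.2414; b·c/n = 69·42/261 = 11.1034
Stratum 3 (≥ Bachelor's): n = 295; a·d/n = 98·58/295 = 19.2678; b·c/n = 132·7/295 = 3.1322
OR_MH = (41.8122 + 21.2414 + 19.2678) / (25.2415 + 11.1034 + 3.1322) = 82.3213 / 39.4772 = 2.08529

2.09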